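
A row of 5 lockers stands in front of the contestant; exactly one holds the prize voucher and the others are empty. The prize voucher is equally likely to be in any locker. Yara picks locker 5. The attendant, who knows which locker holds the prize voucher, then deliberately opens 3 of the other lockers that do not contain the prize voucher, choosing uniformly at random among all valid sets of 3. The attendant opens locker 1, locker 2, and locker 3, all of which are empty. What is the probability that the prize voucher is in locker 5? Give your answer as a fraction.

1/5

Apply Bayes' rule, conditioning on where the prize voucher actually is.
If it is in any of lockers 1, 2, and 3 (prior 1/5 each): that locker was opened and seen not to hold the prize — ruled out; weight (1/5)·0 = 0 each.
If it is in locker 4 (prior 1/5): the attendant has no choice, probability 1; weight (1/5)·1 = 1/5.
If it is in locker 5 (prior 1/5): the attendant has 4 equally likely choices, so probability 1/4; weight (1/5)·(1/4) = 1/20.
The weights sum to 1/4.
So P(the prize voucher in locker 5 | the attendant opened locker 1, locker 2, and locker 3) = (1/20) / (1/4) = 1/5.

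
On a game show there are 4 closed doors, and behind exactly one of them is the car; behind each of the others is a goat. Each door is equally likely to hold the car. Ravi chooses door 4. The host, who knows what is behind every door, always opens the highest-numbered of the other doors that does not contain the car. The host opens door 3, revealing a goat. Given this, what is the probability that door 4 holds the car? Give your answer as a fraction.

1/3

Apply Bayes' rule, conditioning on where the car actually is.
If it is behind any of doors 1, 2, and 4 (prior 1/4 each): door 3 is the highest-numbered option available, probability 1; weight (1/4)·1 = 1/4 each.
If it is behind door 3 (prior 1/4): the host opened door 3, so this case is ruled out; weight (1/4)·0 = 0.
The weights sum to 3/4.
So P(the car behind door 4 | the host opened door 3) = (1/4) / (3/4) = 1/3.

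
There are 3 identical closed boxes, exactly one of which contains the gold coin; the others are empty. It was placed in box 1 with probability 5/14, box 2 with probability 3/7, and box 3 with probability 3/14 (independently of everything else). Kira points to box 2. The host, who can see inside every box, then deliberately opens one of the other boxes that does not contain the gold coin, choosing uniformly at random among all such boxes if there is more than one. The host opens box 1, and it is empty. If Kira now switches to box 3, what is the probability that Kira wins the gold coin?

1/2

Apply Bayes' rule, conditioning on where the gold coin actually is.
If it is in box 1 (prior 5/14): the host opened box 1, so this case is ruled out; weight (5/14)·0 = 0.
If it is in box 2 (prior 3/7): the host has 2 equally likely choices, so probability 1/2; weight (3/7)·(1/2) = 3/14.
If it is in box 3 (prior 3/14): the host has no choice, probability 1; weight (3/14)·1 = 3/14.
The weights sum to 3/7.
So P(the gold coin in box 3 | the host opened box 1) = (3/14) / (3/7) = 1/2.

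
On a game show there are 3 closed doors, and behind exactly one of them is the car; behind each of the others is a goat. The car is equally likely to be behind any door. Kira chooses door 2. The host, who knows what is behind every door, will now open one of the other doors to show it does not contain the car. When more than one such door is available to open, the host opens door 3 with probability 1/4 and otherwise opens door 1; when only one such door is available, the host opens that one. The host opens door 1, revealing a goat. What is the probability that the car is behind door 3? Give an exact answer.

4/7

Apply Bayes' rule, conditioning on where the car actually is.
If it is behind door 1 (prior 1/3): the host opened door 1, so this case is ruled out; weight (1/3)·0 = 0.
If it is behind door 2 (prior 1/3): door 3 is available but not opened, probability 3/4; weight (1/3)·(3/4) = 1/4.
If it is behind door 3 (prior 1/3): only door 1 is available, probability 1; weight (1/3)·1 = 1/3.
The weights sum to 7/12.
So P(the car behind door 3 | the host opened door 1) = (1/3) / (7/12) = 4/7.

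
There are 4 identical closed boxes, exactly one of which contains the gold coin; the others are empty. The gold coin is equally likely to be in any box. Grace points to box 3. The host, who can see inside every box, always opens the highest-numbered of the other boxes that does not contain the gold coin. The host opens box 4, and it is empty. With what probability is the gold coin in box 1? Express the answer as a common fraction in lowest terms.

Apply Bayes' rule, conditioning on where the gold coin actually is.
If it is in any of boxes 1, 2, and 3 (prior 1/4 each): box 4 is the highest-numbered option available, probability 1; weight (1/4)·1 = 1/4 each.
If it is in box 4 (prior 1/4): the host opened box 4, so this case is ruled out; weight (1/4)·0 = 0.
The weights sum to 3/4.
So P(the gold coin in box 1 | the host opened box 4) = (1/4) / (3/4) = 1/3.

1/3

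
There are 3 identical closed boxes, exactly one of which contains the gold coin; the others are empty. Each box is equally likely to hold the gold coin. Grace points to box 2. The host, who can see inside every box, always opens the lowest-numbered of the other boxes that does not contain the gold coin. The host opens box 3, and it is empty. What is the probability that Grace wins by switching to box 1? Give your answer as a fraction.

Apply Bayes' rule, conditioning on where the gold coin actually is.
If it is in box 1 (prior 1/3): box 3 is the lowest-numbered option available, probability 1; weight (1/3)·1 = 1/3.
If it is in box 2 (prior 1/3): the host would have opened box 1 instead, probability 0; weight (1/3)·0 = 0.
If it is in box 3 (prior 1/3): the host opened box 3, so this case is ruled out; weight (1/3)·0 = 0.
The weights sum to 1/3.
So P(the gold coin in box 1 | the host opened box 3) = (1/3) / (1/3) = 1.

1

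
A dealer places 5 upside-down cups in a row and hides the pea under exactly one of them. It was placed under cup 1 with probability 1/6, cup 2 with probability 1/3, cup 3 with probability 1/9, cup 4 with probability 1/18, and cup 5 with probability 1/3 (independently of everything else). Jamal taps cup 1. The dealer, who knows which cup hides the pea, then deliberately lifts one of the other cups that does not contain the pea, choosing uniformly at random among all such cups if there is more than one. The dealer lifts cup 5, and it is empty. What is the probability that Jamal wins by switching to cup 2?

Consider each possible location of the pea in turn.
If it is under cup 1 (prior 1/6): the dealer has 4 equally likely choices, so probability 1/4; weight (1/6)·(1/4) = 1/24.
If it is under cup 2 (prior 1/3): the dealer has 3 equally likely choices, so probability 1/3; weight (1/3)·(1/3) = 1/9.
If it is under cup 3 (prior 1/9): the dealer has 3 equally likely choices, so probability 1/3; weight (1/9)·(1/3) = 1/27.
If it is under cup 4 (prior 1/18): the dealer has 3 equally likely choices, so probability 1/3; weight (1/18)·(1/3) = 1/54.
If it is under cup 5 (prior 1/3): the dealer opened cup 5, so this case is ruled out; weight (1/3)·0 = 0.
The weights sum to 5/24.
So P(the pea under cup 2 | the dealer opened cup 5) = (1/9) / (5/24) = 8/15.

8/15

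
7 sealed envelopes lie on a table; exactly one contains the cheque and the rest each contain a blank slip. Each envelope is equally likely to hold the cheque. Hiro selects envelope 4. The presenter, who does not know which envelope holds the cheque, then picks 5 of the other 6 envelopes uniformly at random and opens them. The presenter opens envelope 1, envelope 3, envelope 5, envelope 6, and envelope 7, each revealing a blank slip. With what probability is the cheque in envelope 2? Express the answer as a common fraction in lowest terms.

1/2

Condition on the true location of the cheque.
If it is in any of envelopes 1, 3, 5, 6, and 7 (prior 1/7 each): that envelope was opened and seen not to hold the prize — ruled out; weight (1/7)·0 = 0 each.
If it is in either of envelopes 2 and 4 (prior 1/7 each): the presenter picks exactly this set with probability 1/6 regardless, and none is the prize; weight (1/7)·(1/6) = 1/42 each.
The weights sum to 1/21.
So P(the cheque in envelope 2 | the presenter opened envelope 1, envelope 3, envelope 5, envelope 6, and envelope 7) = (1/42) / (1/21) = 1/2.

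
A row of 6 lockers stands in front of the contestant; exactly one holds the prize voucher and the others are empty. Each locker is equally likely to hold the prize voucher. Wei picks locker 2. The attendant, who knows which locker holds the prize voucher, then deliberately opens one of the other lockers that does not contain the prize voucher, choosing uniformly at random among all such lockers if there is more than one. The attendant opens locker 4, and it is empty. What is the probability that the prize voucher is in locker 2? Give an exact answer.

1/6

Apply Bayes' rule, conditioning on where the prize voucher actually is.
If it is in any of lockers 1, 3, 5, and 6 (prior 1/6 each): the attendant has 4 equally likely choices, so probability 1/4; weight (1/6)·(1/4) = 1/24 each.
If it is in locker 2 (prior 1/6): the attendant has 5 equally likely choices, so probability 1/5; weight (1/6)·(1/5) = 1/30.
If it is in locker 4 (prior 1/6): the attendant opened locker 4, so this case is ruled out; weight (1/6)·0 = 0.
The weights sum to 1/5.
So P(the prize voucher in locker 2 | the attendant opened locker 4) = (1/30) / (1/5) = 1/6.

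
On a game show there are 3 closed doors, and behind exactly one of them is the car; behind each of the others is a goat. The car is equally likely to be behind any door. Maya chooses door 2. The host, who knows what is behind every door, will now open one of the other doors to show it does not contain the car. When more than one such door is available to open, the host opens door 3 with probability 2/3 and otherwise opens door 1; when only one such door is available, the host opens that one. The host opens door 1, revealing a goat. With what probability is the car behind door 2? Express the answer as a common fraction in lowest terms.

Apply Bayes' rule, conditioning on where the car actually is.
If it is behind door 1 (prior 1/3): the host opened door 1, so this case is ruled out; weight (1/3)·0 = 0.
If it is behind door 2 (prior 1/3): door 3 is available but not opened, probability 1/3; weight (1/3)·(1/3) = 1/9.
If it is behind door 3 (prior 1/3): only door 1 is available, probability 1; weight (1/3)·1 = 1/3.
The weights sum to 4/9.
So P(the car behind door 2 | the host opened door 1) = (1/9) / (4/9) = 1/4.

1/4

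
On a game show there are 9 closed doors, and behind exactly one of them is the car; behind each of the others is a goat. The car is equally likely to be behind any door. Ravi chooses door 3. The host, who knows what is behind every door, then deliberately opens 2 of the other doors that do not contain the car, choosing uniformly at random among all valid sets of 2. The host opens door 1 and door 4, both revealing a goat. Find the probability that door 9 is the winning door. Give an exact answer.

Condition on the true location of the car.
If it is behind either of doors 1 and 4 (prior 1/9 each): that door was opened and seen not to hold the prize — ruled out; weight (1/9)·0 = 0 each.
If it is behind any of doors 2, 5, 6, 7, 8, and 9 (prior 1/9 each): the host has 21 equally likely choices, so probability 1/21; weight (1/9)·(1/21) = 1/189 each.
If it is behind door 3 (prior 1/9): the host has 28 equally likely choices, so probability 1/28; weight (1/9)·(1/28) = 1/252.
The weights sum to 1/28.
So P(the car behind door 9 | the host opened door 1 and door 4) = (1/189) / (1/28) = 4/27.

4/27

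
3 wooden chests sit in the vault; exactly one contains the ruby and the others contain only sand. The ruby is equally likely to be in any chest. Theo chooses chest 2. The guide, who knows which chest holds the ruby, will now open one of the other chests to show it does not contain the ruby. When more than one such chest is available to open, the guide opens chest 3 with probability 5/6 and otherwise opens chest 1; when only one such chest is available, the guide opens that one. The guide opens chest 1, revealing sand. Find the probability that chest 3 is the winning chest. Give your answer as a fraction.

6/7

Apply Bayes' rule, conditioning on where the ruby actually is.
If it is in chest 1 (prior 1/3): the guide opened chest 1, so this case is ruled out; weight (1/3)·0 = 0.
If it is in chest 2 (prior 1/3): chest 3 is available but not opened, probability 1/6; weight (1/3)·(1/6) = 1/18.
If it is in chest 3 (prior 1/3): only chest 1 is available, probability 1; weight (1/3)·1 = 1/3.
The weights sum to 7/18.
So P(the ruby in chest 3 | the guide opened chest 1) = (1/3) / (7/18) = 6/7.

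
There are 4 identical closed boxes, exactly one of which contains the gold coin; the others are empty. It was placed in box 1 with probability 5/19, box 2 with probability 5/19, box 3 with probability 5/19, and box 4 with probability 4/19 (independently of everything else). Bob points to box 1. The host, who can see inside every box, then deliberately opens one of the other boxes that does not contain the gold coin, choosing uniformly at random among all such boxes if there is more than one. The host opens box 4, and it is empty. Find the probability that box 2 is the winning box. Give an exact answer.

Apply Bayes' rule, conditioning on where the gold coin actually is.
If it is in box 1 (prior 5/19): the host has 3 equally likely choices, so probability 1/3; weight (5/19)·(1/3) = 5/57.
If it is in either of boxes 2 and 3 (prior 5/19 each): the host has 2 equally likely choices, so probability 1/2; weight (5/19)·(1/2) = 5/38 each.
If it is in box 4 (prior 4/19): the host opened box 4, so this case is ruled out; weight (4/19)·0 = 0.
The weights sum to 20/57.
So P(the gold coin in box 2 | the host opened box 4) = (5/38) / (20/57) = 3/8.

3/8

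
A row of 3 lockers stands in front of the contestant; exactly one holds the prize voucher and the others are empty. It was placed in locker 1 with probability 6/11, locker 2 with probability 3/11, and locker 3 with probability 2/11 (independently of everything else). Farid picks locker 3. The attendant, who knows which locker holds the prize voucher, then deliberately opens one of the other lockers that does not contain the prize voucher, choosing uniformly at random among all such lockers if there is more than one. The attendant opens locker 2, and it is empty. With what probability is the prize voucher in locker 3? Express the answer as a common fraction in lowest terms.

1/7

Condition on the true location of the prize voucher.
If it is in locker 1 (prior 6/11): the attendant has no choice, probability 1; weight (6/11)·1 = 6/11.
If it is in locker 2 (prior 3/11): the attendant opened locker 2, so this case is ruled out; weight (3/11)·0 = 0.
If it is in locker 3 (prior 2/11): the attendant has 2 equally likely choices, so probability 1/2; weight (2/11)·(1/2) = 1/11.
The weights sum to 7/11.
So P(the prize voucher in locker 3 | the attendant opened locker 2) = (1/11) / (7/11) = 1/7.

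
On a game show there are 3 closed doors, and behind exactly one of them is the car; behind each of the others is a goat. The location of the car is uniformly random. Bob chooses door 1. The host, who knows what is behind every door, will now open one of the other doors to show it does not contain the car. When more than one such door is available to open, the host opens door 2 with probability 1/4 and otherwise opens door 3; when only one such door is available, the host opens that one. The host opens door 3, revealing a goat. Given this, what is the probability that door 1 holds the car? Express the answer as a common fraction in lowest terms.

3/7

Apply Bayes' rule, conditioning on where the car actually is.
If it is behind door 1 (prior 1/3): door 2 is available but not opened, probability 3/4; weight (1/3)·(3/4) = 1/4.
If it is behind door 2 (prior 1/3): only door 3 is available, probability 1; weight (1/3)·1 = 1/3.
If it is behind door 3 (prior 1/3): the host opened door 3, so this case is ruled out; weight (1/3)·0 = 0.
The weights sum to 7/12.
So P(the car behind door 1 | the host opened door 3) = (1/4) / (7/12) = 3/7.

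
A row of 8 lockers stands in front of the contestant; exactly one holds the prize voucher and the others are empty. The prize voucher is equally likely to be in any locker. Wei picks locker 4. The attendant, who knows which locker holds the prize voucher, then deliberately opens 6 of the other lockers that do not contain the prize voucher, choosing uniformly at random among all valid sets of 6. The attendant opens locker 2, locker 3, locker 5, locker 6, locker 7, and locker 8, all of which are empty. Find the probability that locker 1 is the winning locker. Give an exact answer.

Apply Bayes' rule, conditioning on where the prize voucher actually is.
If it is in locker 1 (prior 1/8): the attendant has no choice, probability 1; weight (1/8)·1 = 1/8.
If it is in any of lockers 2, 3, 5, 6, 7, and 8 (prior 1/8 each): that locker was opened and seen not to hold the prize — ruled out; weight (1/8)·0 = 0 each.
If it is in locker 4 (prior 1/8): the attendant has 7 equally likely choices, so probability 1/7; weight (1/8)·(1/7) = 1/56.
The weights sum to 1/7.
So P(the prize voucher in locker 1 | the attendant opened locker 2, locker 3, locker 5, locker 6, locker 7, and locker 8) = (1/8) / (1/7) = 7/8.

7/8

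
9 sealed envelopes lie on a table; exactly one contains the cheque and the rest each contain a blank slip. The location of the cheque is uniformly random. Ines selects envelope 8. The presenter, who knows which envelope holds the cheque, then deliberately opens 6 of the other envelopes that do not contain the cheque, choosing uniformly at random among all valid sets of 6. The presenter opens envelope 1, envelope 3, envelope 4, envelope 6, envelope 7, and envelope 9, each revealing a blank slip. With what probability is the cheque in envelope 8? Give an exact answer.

1/9

Consider each possible location of the cheque in turn.
If it is in any of envelopes 1, 3, 4, 6, 7, and 9 (prior 1/9 each): that envelope was opened and seen not to hold the prize — ruled out; weight (1/9)·0 = 0 each.
If it is in either of envelopes 2 and 5 (prior 1/9 each): the presenter has 7 equally likely choices, so probability 1/7; weight (1/9)·(1/7) = 1/63 each.
If it is in envelope 8 (prior 1/9): the presenter has 28 equally likely choices, so probability 1/28; weight (1/9)·(1/28) = 1/252.
The weights sum to 1/28.
So P(the cheque in envelope 8 | the presenter opened envelope 1, envelope 3, envelope 4, envelope 6, envelope 7, and envelope 9) = (1/252) / (1/28) = 1/9.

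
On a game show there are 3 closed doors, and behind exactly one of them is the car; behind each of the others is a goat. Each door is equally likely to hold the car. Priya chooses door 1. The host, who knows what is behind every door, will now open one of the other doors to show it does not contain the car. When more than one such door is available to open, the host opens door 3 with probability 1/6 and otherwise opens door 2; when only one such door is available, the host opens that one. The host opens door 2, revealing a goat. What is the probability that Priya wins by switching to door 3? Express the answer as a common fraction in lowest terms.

6/11

Condition on the true location of the car.
If it is behind door 1 (prior 1/3): door 3 is available but not opened, probability 5/6; weight (1/3)·(5/6) = 5/18.
If it is behind door 2 (prior 1/3): the host opened door 2, so this case is ruled out; weight (1/3)·0 = 0.
If it is behind door 3 (prior 1/3): only door 2 is available, probability 1; weight (1/3)·1 = 1/3.
The weights sum to 11/18.
So P(the car behind door 3 | the host opened door 2) = (1/3) / (11/18) = 6/11.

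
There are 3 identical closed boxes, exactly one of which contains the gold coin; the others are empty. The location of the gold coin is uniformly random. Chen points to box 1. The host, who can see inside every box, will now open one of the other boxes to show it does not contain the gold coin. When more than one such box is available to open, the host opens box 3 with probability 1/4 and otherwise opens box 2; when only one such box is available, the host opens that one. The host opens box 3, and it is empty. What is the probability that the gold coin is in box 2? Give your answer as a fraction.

Condition on the true location of the gold coin.
If it is in box 1 (prior 1/3): box 3 is available, opened with probability 1/4; weight (1/3)·(1/4) = 1/12.
If it is in box 2 (prior 1/3): only box 3 is available, probability 1; weight (1/3)·1 = 1/3.
If it is in box 3 (prior 1/3): the host opened box 3, so this case is ruled out; weight (1/3)·0 = 0.
The weights sum to 5/12.
So P(the gold coin in box 2 | the host opened box 3) = (1/3) / (5/12) = 4/5.

4/5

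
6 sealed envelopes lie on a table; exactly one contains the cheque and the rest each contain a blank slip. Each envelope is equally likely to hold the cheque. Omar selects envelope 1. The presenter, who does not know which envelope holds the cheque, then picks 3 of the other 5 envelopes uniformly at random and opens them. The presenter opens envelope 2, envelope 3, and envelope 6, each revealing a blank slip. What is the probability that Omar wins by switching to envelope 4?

Apply Bayes' rule, conditioning on where the cheque actually is.
If it is in any of envelopes 1, 4, and 5 (prior 1/6 each): the presenter picks exactly this set with probability 1/10 regardless, and none is the prize; weight (1/6)·(1/10) = 1/60 each.
If it is in any of envelopes 2, 3, and 6 (prior 1/6 each): that envelope was opened and seen not to hold the prize — ruled out; weight (1/6)·0 = 0 each.
The weights sum to 1/20.
So P(the cheque in envelope 4 | the presenter opened envelope 2, envelope 3, and envelope 6) = (1/60) / (1/20) = 1/3.

1/3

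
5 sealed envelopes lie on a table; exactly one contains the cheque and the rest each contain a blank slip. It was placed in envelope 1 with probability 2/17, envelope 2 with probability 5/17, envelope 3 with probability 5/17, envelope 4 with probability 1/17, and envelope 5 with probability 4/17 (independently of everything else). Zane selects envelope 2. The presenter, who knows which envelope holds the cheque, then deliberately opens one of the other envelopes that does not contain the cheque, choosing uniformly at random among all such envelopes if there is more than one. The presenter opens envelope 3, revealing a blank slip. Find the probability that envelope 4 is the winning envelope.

Condition on the true location of the cheque.
If it is in envelope 1 (prior 2/17): the presenter has 3 equally likely choices, so probability 1/3; weight (2/17)·(1/3) = 2/51.
If it is in envelope 2 (prior 5/17): the presenter has 4 equally likely choices, so probability 1/4; weight (5/17)·(1/4) = 5/68.
If it is in envelope 3 (prior 5/17): the presenter opened envelope 3, so this case is ruled out; weight (5/17)·0 = 0.
If it is in envelope 4 (prior 1/17): the presenter has 3 equally likely choices, so probability 1/3; weight (1/17)·(1/3) = 1/51.
If it is in envelope 5 (prior 4/17): the presenter has 3 equally likely choices, so probability 1/3; weight (4/17)·(1/3) = 4/51.
The weights sum to 43/204.
So P(the cheque in envelope 4 | the presenter opened envelope 3) = (1/51) / (43/204) = 4/43.

4/43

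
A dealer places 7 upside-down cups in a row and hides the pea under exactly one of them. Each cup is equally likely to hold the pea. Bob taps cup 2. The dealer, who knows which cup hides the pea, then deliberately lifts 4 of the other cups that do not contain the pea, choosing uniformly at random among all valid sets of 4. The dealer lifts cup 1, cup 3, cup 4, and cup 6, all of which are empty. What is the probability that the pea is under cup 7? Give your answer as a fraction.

Apply Bayes' rule, conditioning on where the pea actually is.
If it is under any of cups 1, 3, 4, and 6 (prior 1/7 each): that cup was opened and seen not to hold the prize — ruled out; weight (1/7)·0 = 0 each.
If it is under cup 2 (prior 1/7): the dealer has 15 equally likely choices, so probability 1/15; weight (1/7)·(1/15) = 1/105.
If it is under either of cups 5 and 7 (prior 1/7 each): the dealer has 5 equally likely choices, so probability 1/5; weight (1/7)·(1/5) = 1/35 each.
The weights sum to 1/15.
So P(the pea under cup 7 | the dealer opened cup 1, cup 3, cup 4, and cup 6) = (1/35) / (1/15) = 3/7.

3/7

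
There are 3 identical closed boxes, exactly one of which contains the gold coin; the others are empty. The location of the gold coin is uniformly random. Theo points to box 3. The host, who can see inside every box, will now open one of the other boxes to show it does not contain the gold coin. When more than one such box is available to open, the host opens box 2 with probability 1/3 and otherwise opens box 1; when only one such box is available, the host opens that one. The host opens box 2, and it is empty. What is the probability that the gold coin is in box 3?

1/4

Consider each possible location of the gold coin in turn.
If it is in box 1 (prior 1/3): only box 2 is available, probability 1; weight (1/3)·1 = 1/3.
If it is in box 2 (prior 1/3): the host opened box 2, so this case is ruled out; weight (1/3)·0 = 0.
If it is in box 3 (prior 1/3): box 2 is available, opened with probability 1/3; weight (1/3)·(1/3) = 1/9.
The weights sum to 4/9.
So P(the gold coin in box 3 | the host opened box 2) = (1/9) / (4/9) = 1/4.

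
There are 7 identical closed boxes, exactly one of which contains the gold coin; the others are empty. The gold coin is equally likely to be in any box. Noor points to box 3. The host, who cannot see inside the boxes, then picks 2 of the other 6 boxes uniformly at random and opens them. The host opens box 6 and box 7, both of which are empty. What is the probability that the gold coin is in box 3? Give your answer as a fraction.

1/5

Condition on the true location of the gold coin.
If it is in any of boxes 1, 2, 3, 4, and 5 (prior 1/7 each): the host picks exactly this set with probability 1/15 regardless, and none is the prize; weight (1/7)·(1/15) = 1/105 each.
If it is in either of boxes 6 and 7 (prior 1/7 each): that box was opened and seen not to hold the prize — ruled out; weight (1/7)·0 = 0 each.
The weights sum to 1/21.
So P(the gold coin in box 3 | the host opened box 6 and box 7) = (1/105) / (1/21) = 1/5.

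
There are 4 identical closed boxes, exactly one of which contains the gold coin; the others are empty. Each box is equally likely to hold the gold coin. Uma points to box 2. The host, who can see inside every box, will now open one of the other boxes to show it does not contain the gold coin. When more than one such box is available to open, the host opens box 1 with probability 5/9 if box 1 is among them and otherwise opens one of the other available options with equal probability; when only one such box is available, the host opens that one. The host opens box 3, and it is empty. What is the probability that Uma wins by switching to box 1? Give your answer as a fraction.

3/7

Consider each possible location of the gold coin in turn.
If it is in box 1 (prior 1/4): box 1 holds the prize so is unavailable; the host chooses uniformly among the 2 others, probability 1/2; weight (1/4)·(1/2) = 1/8.
If it is in box 2 (prior 1/4): box 1 is available but not opened; box 3 gets probability (1 − 5/9)/2 = 2/9; weight (1/4)·(2/9) = 1/18.
If it is in box 3 (prior 1/4): the host opened box 3, so this case is ruled out; weight (1/4)·0 = 0.
If it is in box 4 (prior 1/4): box 1 is available but not opened, probability 4/9; weight (1/4)·(4/9) = 1/9.
The weights sum to 7/24.
So P(the gold coin in box 1 | the host opened box 3) = (1/8) / (7/24) = 3/7.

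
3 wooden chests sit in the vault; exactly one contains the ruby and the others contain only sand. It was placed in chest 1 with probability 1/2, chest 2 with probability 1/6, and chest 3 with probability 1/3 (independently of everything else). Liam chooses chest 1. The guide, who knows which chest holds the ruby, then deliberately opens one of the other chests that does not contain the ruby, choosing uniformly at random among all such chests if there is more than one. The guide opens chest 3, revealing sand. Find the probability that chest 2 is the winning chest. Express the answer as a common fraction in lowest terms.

Consider each possible location of the ruby in turn.
If it is in chest 1 (prior 1/2): the guide has 2 equally likely choices, so probability 1/2; weight (1/2)·(1/2) = 1/4.
If it is in chest 2 (prior 1/6): the guide has no choice, probability 1; weight (1/6)·1 = 1/6.
If it is in chest 3 (prior 1/3): the guide opened chest 3, so this case is ruled out; weight (1/3)·0 = 0.
The weights sum to 5/12.
So P(the ruby in chest 2 | the guide opened chest 3) = (1/6) / (5/12) = 2/5.

2/5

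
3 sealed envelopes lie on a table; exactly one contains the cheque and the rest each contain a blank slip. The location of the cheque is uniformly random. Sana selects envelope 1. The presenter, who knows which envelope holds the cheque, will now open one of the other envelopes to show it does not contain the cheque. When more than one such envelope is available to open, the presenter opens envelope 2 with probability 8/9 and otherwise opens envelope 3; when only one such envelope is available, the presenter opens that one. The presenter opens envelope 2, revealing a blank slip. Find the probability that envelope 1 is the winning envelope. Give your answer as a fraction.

8/17

Apply Bayes' rule, conditioning on where the cheque actually is.
If it is in envelope 1 (prior 1/3): envelope 2 is available, opened with probability 8/9; weight (1/3)·(8/9) = 8/27.
If it is in envelope 2 (prior 1/3): the presenter opened envelope 2, so this case is ruled out; weight (1/3)·0 = 0.
If it is in envelope 3 (prior 1/3): only envelope 2 is available, probability 1; weight (1/3)·1 = 1/3.
The weights sum to 17/27.
So P(the cheque in envelope 1 | the presenter opened envelope 2) = (8/27) / (17/27) = 8/17.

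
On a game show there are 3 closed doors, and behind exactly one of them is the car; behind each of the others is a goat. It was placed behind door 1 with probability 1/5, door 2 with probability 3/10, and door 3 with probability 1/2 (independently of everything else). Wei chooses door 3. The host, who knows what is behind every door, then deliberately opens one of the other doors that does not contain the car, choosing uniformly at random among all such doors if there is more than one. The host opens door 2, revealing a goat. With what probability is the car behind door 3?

Condition on the true location of the car.
If it is behind door 1 (prior 1/5): the host has no choice, probability 1; weight (1/5)·1 = 1/5.
If it is behind door 2 (prior 3/10): the host opened door 2, so this case is ruled out; weight (3/10)·0 = 0.
If it is behind door 3 (prior 1/2): the host has 2 equally likely choices, so probability 1/2; weight (1/2)·(1/2) = 1/4.
The weights sum to 9/20.
So P(the car behind door 3 | the host opened door 2) = (1/4) / (9/20) = 5/9.

5/9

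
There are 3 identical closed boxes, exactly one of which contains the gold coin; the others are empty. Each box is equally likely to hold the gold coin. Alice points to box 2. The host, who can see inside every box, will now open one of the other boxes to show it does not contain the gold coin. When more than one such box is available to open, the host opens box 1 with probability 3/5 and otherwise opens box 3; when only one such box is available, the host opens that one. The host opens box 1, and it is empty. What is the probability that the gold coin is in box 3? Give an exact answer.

5/8

Consider each possible location of the gold coin in turn.
If it is in box 1 (prior 1/3): the host opened box 1, so this case is ruled out; weight (1/3)·0 = 0.
If it is in box 2 (prior 1/3): box 1 is available, opened with probability 3/5; weight (1/3)·(3/5) = 1/5.
If it is in box 3 (prior 1/3): only box 1 is available, probability 1; weight (1/3)·1 = 1/3.
The weights sum to 8/15.
So P(the gold coin in box 3 | the host opened box 1) = (1/3) / (8/15) = 5/8.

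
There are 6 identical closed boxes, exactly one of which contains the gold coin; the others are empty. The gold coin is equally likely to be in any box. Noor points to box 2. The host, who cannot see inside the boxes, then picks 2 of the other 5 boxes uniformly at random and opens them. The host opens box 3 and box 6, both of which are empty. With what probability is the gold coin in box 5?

Because the host chose which boxes to open without knowing where the gold coin is, the choice is independent of the prize location. Learning that none of the 2 opened boxes holds the gold coin simply rules out those 2 locations and leaves the remaining 4 boxes still equally likely by symmetry.
So P(the gold coin in box 5) = 1/4.

1/4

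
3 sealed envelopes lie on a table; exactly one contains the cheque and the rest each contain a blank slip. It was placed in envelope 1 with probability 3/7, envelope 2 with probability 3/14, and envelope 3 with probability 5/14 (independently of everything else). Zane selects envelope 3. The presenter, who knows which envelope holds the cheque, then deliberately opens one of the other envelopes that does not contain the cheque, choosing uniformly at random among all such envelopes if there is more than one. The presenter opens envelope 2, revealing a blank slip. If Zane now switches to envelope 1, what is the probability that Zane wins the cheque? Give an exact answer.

Apply Bayes' rule, conditioning on where the cheque actually is.
If it is in envelope 1 (prior 3/7): the presenter has no choice, probability 1; weight (3/7)·1 = 3/7.
If it is in envelope 2 (prior 3/14): the presenter opened envelope 2, so this case is ruled out; weight (3/14)·0 = 0.
If it is in envelope 3 (prior 5/14): the presenter has 2 equally likely choices, so probability 1/2; weight (5/14)·(1/2) = 5/28.
The weights sum to 17/28.
So P(the cheque in envelope 1 | the presenter opened envelope 2) = (3/7) / (17/28) = 12/17.

12/17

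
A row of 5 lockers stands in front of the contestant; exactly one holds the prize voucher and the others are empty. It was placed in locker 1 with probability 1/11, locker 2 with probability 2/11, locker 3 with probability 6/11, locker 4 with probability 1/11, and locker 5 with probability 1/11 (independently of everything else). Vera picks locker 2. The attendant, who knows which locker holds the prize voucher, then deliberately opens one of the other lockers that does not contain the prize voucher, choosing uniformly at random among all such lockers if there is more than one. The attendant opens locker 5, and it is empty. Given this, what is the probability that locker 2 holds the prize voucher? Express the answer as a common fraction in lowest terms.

3/19

Apply Bayes' rule, conditioning on where the prize voucher actually is.
If it is in either of lockers 1 and 4 (prior 1/11 each): the attendant has 3 equally likely choices, so probability 1/3; weight (1/11)·(1/3) = 1/33 each.
If it is in locker 2 (prior 2/11): the attendant has 4 equally likely choices, so probability 1/4; weight (2/11)·(1/4) = 1/22.
If it is in locker 3 (prior 6/11): the attendant has 3 equally likely choices, so probability 1/3; weight (6/11)·(1/3) = 2/11.
If it is in locker 5 (prior 1/11): the attendant opened locker 5, so this case is ruled out; weight (1/11)·0 = 0.
The weights sum to 19/66.
So P(the prize voucher in locker 2 | the attendant opened locker 5) = (1/22) / (19/66) = 3/19.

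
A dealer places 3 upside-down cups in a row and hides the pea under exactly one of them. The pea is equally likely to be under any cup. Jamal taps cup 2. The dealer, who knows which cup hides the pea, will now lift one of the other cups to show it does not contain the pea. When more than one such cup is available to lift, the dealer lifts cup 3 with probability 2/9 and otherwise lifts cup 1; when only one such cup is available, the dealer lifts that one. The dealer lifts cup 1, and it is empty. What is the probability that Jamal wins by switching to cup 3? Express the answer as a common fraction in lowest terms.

Condition on the true location of the pea.
If it is under cup 1 (prior 1/3): the dealer opened cup 1, so this case is ruled out; weight (1/3)·0 = 0.
If it is under cup 2 (prior 1/3): cup 3 is available but not opened, probability 7/9; weight (1/3)·(7/9) = 7/27.
If it is under cup 3 (prior 1/3): only cup 1 is available, probability 1; weight (1/3)·1 = 1/3.
The weights sum to 16/27.
So P(the pea under cup 3 | the dealer opened cup 1) = (1/3) / (16/27) = 9/16.

9/16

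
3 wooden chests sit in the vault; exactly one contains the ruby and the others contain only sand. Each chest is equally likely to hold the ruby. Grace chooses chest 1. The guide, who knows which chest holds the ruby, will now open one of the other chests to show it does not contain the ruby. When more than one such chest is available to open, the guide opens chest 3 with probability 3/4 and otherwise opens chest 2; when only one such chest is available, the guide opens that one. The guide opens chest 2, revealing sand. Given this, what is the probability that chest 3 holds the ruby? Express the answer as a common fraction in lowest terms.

Apply Bayes' rule, conditioning on where the ruby actually is.
If it is in chest 1 (prior 1/3): chest 3 is available but not opened, probability 1/4; weight (1/3)·(1/4) = 1/12.
If it is in chest 2 (prior 1/3): the guide opened chest 2, so this case is ruled out; weight (1/3)·0 = 0.
If it is in chest 3 (prior 1/3): only chest 2 is available, probability 1; weight (1/3)·1 = 1/3.
The weights sum to 5/12.
So P(the ruby in chest 3 | the guide opened chest 2) = (1/3) / (5/12) = 4/5.

4/5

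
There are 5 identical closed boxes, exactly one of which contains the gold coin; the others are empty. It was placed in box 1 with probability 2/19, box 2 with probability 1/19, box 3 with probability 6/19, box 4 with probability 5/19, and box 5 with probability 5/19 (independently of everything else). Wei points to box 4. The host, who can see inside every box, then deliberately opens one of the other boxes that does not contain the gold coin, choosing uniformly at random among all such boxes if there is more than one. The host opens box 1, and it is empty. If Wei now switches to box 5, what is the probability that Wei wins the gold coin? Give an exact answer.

20/63

Apply Bayes' rule, conditioning on where the gold coin actually is.
If it is in box 1 (prior 2/19): the host opened box 1, so this case is ruled out; weight (2/19)·0 = 0.
If it is in box 2 (prior 1/19): the host has 3 equally likely choices, so probability 1/3; weight (1/19)·(1/3) = 1/57.
If it is in box 3 (prior 6/19): the host has 3 equally likely choices, so probability 1/3; weight (6/19)·(1/3) = 2/19.
If it is in box 4 (prior 5/19): the host has 4 equally likely choices, so probability 1/4; weight (5/19)·(1/4) = 5/76.
If it is in box 5 (prior 5/19): the host has 3 equally likely choices, so probability 1/3; weight (5/19)·(1/3) = 5/57.
The weights sum to 21/76.
So P(the gold coin in box 5 | the host opened box 1) = (5/57) / (21/76) = 20/63.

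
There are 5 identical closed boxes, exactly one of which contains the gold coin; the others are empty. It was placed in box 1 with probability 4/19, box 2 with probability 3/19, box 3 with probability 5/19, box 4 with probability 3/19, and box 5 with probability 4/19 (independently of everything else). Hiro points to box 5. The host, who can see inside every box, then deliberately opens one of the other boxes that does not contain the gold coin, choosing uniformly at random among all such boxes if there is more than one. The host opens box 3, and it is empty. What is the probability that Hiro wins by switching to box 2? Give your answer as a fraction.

Apply Bayes' rule, conditioning on where the gold coin actually is.
If it is in box 1 (prior 4/19): the host has 3 equally likely choices, so probability 1/3; weight (4/19)·(1/3) = 4/57.
If it is in either of boxes 2 and 4 (prior 3/19 each): the host has 3 equally likely choices, so probability 1/3; weight (3/19)·(1/3) = 1/19 each.
If it is in box 3 (prior 5/19): the host opened box 3, so this case is ruled out; weight (5/19)·0 = 0.
If it is in box 5 (prior 4/19): the host has 4 equally likely choices, so probability 1/4; weight (4/19)·(1/4) = 1/19.
The weights sum to 13/57.
So P(the gold coin in box 2 | the host opened box 3) = (1/19) / (13/57) = 3/13.

3/13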